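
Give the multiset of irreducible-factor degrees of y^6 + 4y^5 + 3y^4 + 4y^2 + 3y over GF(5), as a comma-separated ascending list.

1, 1, 2, 2

Write g(y) = y^6 + 4y^5 + 3y^4 + 4y^2 + 3y.
Roots in GF(5): g(0) = 0 → root; g(1) = 0 → root; g(2) = 2; g(3) = 4; g(4) = 1.
Linear factors from roots: (y), (y + 4).
Complete factorization: g(y) = (y)·(y + 4)·(y^2 + 2y + 4)·(y^2 + 3y + 3).
Factor degrees with multiplicity: 1 + 1 + 2 + 2 = 6.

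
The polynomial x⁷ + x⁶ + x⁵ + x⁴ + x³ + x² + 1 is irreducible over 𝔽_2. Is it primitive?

Write f(x) = x⁷ + x⁶ + x⁵ + x⁴ + x³ + x² + 1.
|GF(2^7)^×| = 2^7 − 1 = 127. Prime factorization: 127 = 127.
f is primitive ⇔ x has order 127 in GF(2)[x]/(f), i.e. x^(127/q) ≠ 1 for each prime q | 127.
x^(1) mod f = x.
None equal 1, so x has full order 127; f is primitive.

Yes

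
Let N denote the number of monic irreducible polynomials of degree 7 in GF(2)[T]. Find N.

x^(2^7) − x is the product of all monic irreducibles of degree dividing 7; Möbius inversion gives N = (1/7) Σ μ(7/d)·2^d.
Divisors of 7: 1, 7; μ(7/d) for each: -1, 1.
Σ = − 2^1 + 2^7 = 126.
N = 126/7 = 18.

18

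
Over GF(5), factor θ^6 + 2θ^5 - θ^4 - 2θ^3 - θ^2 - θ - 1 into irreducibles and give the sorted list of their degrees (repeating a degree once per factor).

Write g(θ) = θ^6 + 2θ^5 - θ^4 - 2θ^3 - θ^2 - θ - 1.
Roots in GF(5): g(0) = 4; g(1) = 2; g(2) = 4; g(3) = 2; g(4) = 4.
Complete factorization: g(θ) = (θ^6 + 2θ^5 - θ^4 - 2θ^3 - θ^2 - θ - 1).
Factor degrees with multiplicity: 6 = 6.

6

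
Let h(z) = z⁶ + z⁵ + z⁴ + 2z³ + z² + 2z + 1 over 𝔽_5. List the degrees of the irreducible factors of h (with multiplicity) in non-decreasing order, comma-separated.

2, 4

Roots in 𝔽_5: h(0) = 1; h(1) = 4; h(2) = 2; h(3) = 3; h(4) = 4.
Complete factorization: h(z) = (z² + 3)·(z⁴ + z³ + 3z² + 4z + 2).
Factor degrees with multiplicity: 2 + 4 = 6.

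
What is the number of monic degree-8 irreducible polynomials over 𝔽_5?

48750

The number of monic irreducibles of degree 8 over GF(5) is (1/8)·Σ_{d∣8} μ(8/d) 5^d.
Divisors of 8: 1, 2, 4, 8; μ(8/d) for each: 0, 0, -1, 1.
Σ = − 5^4 + 5^8 = 390000.
N = 390000/8 = 48750.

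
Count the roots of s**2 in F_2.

1

Write g(s) = s**2.
Evaluate at each of the 2 elements of F_2:
g(0) = 0 → root; g(1) = 1.
Roots: {0}.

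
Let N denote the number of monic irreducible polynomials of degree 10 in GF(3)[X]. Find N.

5880

Gauss's count: N_{3}(10) = (1/10) Σ_{d|10} μ(10/d)·3^d.
Divisors of 10: 1, 2, 5, 10; μ(10/d) for each: 1, -1, -1, 1.
Σ = 3^1 − 3^2 − 3^5 + 3^10 = 58800.
N = 58800/10 = 5880.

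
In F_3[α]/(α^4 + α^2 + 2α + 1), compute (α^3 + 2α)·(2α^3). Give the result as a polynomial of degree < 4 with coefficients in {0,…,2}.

Multiply in F_3[α]: (α^3 + 2α)·(2α^3) = 2α^6 + α^4.
Reduce using α^4 ≡ 2α^2 + α + 2 (mod α^4 + α^2 + 2α + 1).
Reduced: 2α^3 + 2α^2 + 2α + 1.

2α^3 + 2α^2 + 2α + 1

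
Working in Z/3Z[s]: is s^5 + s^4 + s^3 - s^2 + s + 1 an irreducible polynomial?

Write f(s) = s^5 + s^4 + s^3 - s^2 + s + 1.
Check for roots in Z/3Z: f(0) = 1; f(1) = 1; f(2) = 1.
No roots, so no linear factors.
Monic irreducibles of degree 2 over GF(3): s^2 + 1, s^2 + s - 1, s^2 - s - 1.
None of them divide f (all give nonzero remainder).
No irreducible factor of degree ≤ 2 exists, so f is irreducible over GF(3).

Yes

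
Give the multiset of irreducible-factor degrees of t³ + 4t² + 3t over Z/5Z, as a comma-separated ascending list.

1, 1, 1

Write g(t) = t³ + 4t² + 3t.
Roots in Z/5Z: g(0) = 0 → root; g(1) = 3; g(2) = 0 → root; g(3) = 2; g(4) = 0 → root.
Linear factors from roots: (t), (t + 3), (t + 1).
Complete factorization: g(t) = (t)·(t + 1)·(t + 3).
Factor degrees with multiplicity: 1 + 1 + 1 = 3.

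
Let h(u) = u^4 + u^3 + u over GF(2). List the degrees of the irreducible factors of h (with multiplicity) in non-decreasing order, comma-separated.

1, 3

Roots in GF(2): h(0) = 0 → root; h(1) = 1.
Linear factors from roots: (u).
Complete factorization: h(u) = (u)·(u^3 + u^2 + 1).
Factor degrees with multiplicity: 1 + 3 = 4.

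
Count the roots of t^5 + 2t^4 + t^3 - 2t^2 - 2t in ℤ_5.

4

Write P(t) = t^5 + 2t^4 + t^3 - 2t^2 - 2t.
Evaluate at each of the 5 elements of ℤ_5:
P(0) = 0 → root; P(1) = 0 → root; P(2) = 0 → root; P(3) = 3; P(4) = 0 → root.
Roots: {0, 1, 2, 4}.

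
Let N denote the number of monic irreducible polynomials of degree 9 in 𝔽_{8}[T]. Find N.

14913024

The number of monic irreducibles of degree 9 over GF(8) is (1/9)·Σ_{d∣9} μ(9/d) 8^d.
Divisors of 9: 1, 3, 9; μ(9/d) for each: 0, -1, 1.
Σ = − 8^3 + 8^9 = 134217216.
N = 134217216/9 = 14913024.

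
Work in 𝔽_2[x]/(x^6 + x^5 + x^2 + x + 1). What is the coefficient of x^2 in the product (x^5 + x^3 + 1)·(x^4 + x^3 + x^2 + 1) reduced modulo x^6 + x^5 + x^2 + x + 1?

Multiply in 𝔽_2[x]: (x^5 + x^3 + 1)·(x^4 + x^3 + x^2 + 1) = x^9 + x^8 + x^6 + x^4 + x^2 + 1.
Reduce using x^6 ≡ x^5 + x^2 + x + 1 (mod x^6 + x^5 + x^2 + x + 1).
Reduced: x^3 + x.

0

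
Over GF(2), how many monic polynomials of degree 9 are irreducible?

By the necklace-counting formula, N_2(9) = (1/9) Σ_{d|9} μ(9/d)·2^d.
Divisors of 9: 1, 3, 9; μ(9/d) for each: 0, -1, 1.
Σ = − 2^3 + 2^9 = 504.
N = 504/9 = 56.

56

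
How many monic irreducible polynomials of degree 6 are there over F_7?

Gauss's count: N_{7}(6) = (1/6) Σ_{d|6} μ(6/d)·7^d.
Divisors of 6: 1, 2, 3, 6; μ(6/d) for each: 1, -1, -1, 1.
Σ = 7^1 − 7^2 − 7^3 + 7^6 = 117264.
N = 117264/6 = 19544.

19544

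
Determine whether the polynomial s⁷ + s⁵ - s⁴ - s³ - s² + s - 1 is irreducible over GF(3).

Yes

Write f(s) = s⁷ + s⁵ - s⁴ - s³ - s² + s - 1.
Check for roots in GF(3): f(0) = 2; f(1) = 2; f(2) = 1.
No roots, so no linear factors.
Monic irreducibles of degree 2 over GF(3): s² + 1, s² + s - 1, s² - s - 1.
None of them divide f (all give nonzero remainder).
Degree-3 irreducible divisors: test the 8 monic irreducibles of degree 3 over GF(3).
None of them divide f (all give nonzero remainder).
No irreducible factor of degree ≤ 3 exists, so f is irreducible over GF(3).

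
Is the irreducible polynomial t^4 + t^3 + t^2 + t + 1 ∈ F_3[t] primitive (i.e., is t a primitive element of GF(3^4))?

Write f(t) = t^4 + t^3 + t^2 + t + 1.
|GF(3^4)^×| = 3^4 − 1 = 80. Prime factorization: 80 = 2^4·5.
f is primitive ⇔ t has order 80 in GF(3)[t]/(f), i.e. t^(80/q) ≠ 1 for each prime q | 80.
t^(40) mod f = 1
t^(16) mod f = t.
Since t^(40) = 1, the order of t divides 40 < 80; not primitive.

No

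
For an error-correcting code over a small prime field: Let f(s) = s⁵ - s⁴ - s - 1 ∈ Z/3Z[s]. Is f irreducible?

Yes

Check for roots in Z/3Z: f(0) = 2; f(1) = 1; f(2) = 1.
No roots, so no linear factors.
Monic irreducibles of degree 2 over GF(3): s² + 1, s² + s - 1, s² - s - 1.
None of them divide f (all give nonzero remainder).
No irreducible factor of degree ≤ 2 exists, so f is irreducible over GF(3).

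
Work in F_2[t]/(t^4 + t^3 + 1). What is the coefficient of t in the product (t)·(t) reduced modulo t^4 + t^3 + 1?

Multiply in F_2[t]: (t)·(t) = t^2.
Reduced: t^2.

0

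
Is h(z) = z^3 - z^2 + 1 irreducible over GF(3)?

Check for roots in GF(3): h(0) = 1; h(1) = 1; h(2) = 2.
No roots. A degree-3 polynomial over a field with no linear factor is irreducible.

Yes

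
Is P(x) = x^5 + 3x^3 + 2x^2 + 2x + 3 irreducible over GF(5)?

Yes

Check for roots in GF(5): P(0) = 3; P(1) = 1; P(2) = 1; P(3) = 1; P(4) = 4.
No roots, so no linear factors.
Degree-2 irreducible divisors: test the 10 monic irreducibles of degree 2 over GF(5).
None of them divide P (all give nonzero remainder).
No irreducible factor of degree ≤ 2 exists, so P is irreducible over GF(5).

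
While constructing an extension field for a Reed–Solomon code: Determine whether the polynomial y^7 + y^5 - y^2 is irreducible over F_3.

Write f(y) = y^7 + y^5 - y^2.
Check for roots in F_3: f(0) = 0 → root; f(1) = 1; f(2) = 0 → root.
f(0) = 0, so (y) divides f(y); f is reducible.

No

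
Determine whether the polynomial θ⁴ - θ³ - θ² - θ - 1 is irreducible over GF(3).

Write g(θ) = θ⁴ - θ³ - θ² - θ - 1.
Check for roots in GF(3): g(0) = 2; g(1) = 0 → root; g(2) = 1.
g(1) = 0, so (θ − 1) divides g(θ); g is reducible.

No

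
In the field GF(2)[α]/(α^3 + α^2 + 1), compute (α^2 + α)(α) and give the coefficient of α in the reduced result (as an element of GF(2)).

0

Multiply in GF(2)[α]: (α^2 + α)·(α) = α^3 + α^2.
Reduce using α^3 ≡ α^2 + 1 (mod α^3 + α^2 + 1).
Reduced: 1.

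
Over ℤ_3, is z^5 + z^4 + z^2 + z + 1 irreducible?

Write h(z) = z^5 + z^4 + z^2 + z + 1.
Check for roots in ℤ_3: h(0) = 1; h(1) = 2; h(2) = 1.
No roots, so no linear factors.
Monic irreducibles of degree 2 over GF(3): z^2 + 1, z^2 + z - 1, z^2 - z - 1.
None of them divide h (all give nonzero remainder).
No irreducible factor of degree ≤ 2 exists, so h is irreducible over GF(3).

Yes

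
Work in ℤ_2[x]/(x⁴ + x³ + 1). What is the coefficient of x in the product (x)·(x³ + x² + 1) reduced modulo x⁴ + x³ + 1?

1

Multiply in ℤ_2[x]: (x)·(x³ + x² + 1) = x⁴ + x³ + x.
Reduce using x⁴ ≡ x³ + 1 (mod x⁴ + x³ + 1).
Reduced: x + 1.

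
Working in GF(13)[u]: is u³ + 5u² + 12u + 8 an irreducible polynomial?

No

Write g(u) = u³ + 5u² + 12u + 8.
Check each element of GF(13) for a root: g(0)=8, g(1)=0, g(2)=8, g(3)=12, g(4)=5, g(5)=6, g(6)=8, g(7)=4, g(8)=0, g(9)=2, g(10)=3, g(11)=9, g(12)=0.
g(1) = 0, so (u − 1) divides g(u); g is reducible.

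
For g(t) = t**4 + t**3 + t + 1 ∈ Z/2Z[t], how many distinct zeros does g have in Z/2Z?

Evaluate at each of the 2 elements of Z/2Z:
g(0) = 1; g(1) = 0 → root.
Roots: {1}.

1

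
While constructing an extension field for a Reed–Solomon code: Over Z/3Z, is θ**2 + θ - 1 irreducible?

Yes

Write h(θ) = θ**2 + θ - 1.
Check for roots in Z/3Z: h(0) = 2; h(1) = 1; h(2) = 2.
No roots. A degree-2 polynomial over a field with no linear factor is irreducible.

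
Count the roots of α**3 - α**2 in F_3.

Write h(α) = α**3 - α**2.
Evaluate at each of the 3 elements of F_3:
h(0) = 0 → root; h(1) = 0 → root; h(2) = 1.
Roots: {0, 1}.

2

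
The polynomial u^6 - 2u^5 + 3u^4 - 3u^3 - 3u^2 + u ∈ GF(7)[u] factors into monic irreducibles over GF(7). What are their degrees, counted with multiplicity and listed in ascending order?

1, 1, 4

Write h(u) = u^6 - 2u^5 + 3u^4 - 3u^3 - 3u^2 + u.
Linear factors from roots: (u), (u - 2).
Complete factorization: h(u) = (u)·(u - 2)·(u^4 + 3u^2 + 3u + 3).
Factor degrees with multiplicity: 1 + 1 + 4 = 6.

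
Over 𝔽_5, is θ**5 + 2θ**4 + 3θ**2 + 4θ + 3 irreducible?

Yes

Write P(θ) = θ**5 + 2θ**4 + 3θ**2 + 4θ + 3.
Check for roots in 𝔽_5: P(0) = 3; P(1) = 3; P(2) = 2; P(3) = 2; P(4) = 3.
No roots, so no linear factors.
Degree-2 irreducible divisors: test the 10 monic irreducibles of degree 2 over GF(5).
None of them divide P (all give nonzero remainder).
No irreducible factor of degree ≤ 2 exists, so P is irreducible over GF(5).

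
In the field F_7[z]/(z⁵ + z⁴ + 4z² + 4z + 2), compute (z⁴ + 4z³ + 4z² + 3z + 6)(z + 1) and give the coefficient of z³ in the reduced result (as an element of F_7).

1

Multiply in F_7[z]: (z⁴ + 4z³ + 4z² + 3z + 6)·(z + 1) = z⁵ + 5z⁴ + z³ + 2z + 6.
Reduce using z⁵ ≡ 6z⁴ + 3z² + 3z + 5 (mod z⁵ + z⁴ + 4z² + 4z + 2).
Reduced: 4z⁴ + z³ + 3z² + 5z + 4.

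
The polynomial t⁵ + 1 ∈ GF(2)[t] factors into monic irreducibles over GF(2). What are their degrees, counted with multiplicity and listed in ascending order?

Write f(t) = t⁵ + 1.
Roots in GF(2): f(0) = 1; f(1) = 0 → root.
Linear factors from roots: (t + 1).
Complete factorization: f(t) = (t + 1)·(t⁴ + t³ + t² + t + 1).
Factor degrees with multiplicity: 1 + 4 = 5.

1, 4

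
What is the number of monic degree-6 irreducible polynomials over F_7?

x^(7^6) − x is the product of all monic irreducibles of degree dividing 6; Möbius inversion gives N = (1/6) Σ μ(6/d)·7^d.
Divisors of 6: 1, 2, 3, 6; μ(6/d) for each: 1, -1, -1, 1.
Σ = 7^1 − 7^2 − 7^3 + 7^6 = 117264.
N = 117264/6 = 19544.

19544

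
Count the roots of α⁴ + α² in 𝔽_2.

Write f(α) = α⁴ + α².
Evaluate at each of the 2 elements of 𝔽_2:
f(0) = 0 → root; f(1) = 0 → root.
Roots: {0, 1}.

2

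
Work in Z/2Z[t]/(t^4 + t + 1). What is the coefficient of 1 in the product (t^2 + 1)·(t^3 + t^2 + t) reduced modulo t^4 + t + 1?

Multiply in Z/2Z[t]: (t^2 + 1)·(t^3 + t^2 + t) = t^5 + t^4 + t^2 + t.
Reduce using t^4 ≡ t + 1 (mod t^4 + t + 1).
Reduced: t + 1.

1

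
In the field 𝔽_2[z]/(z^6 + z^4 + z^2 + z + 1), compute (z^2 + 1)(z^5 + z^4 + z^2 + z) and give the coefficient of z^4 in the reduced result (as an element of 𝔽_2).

1

Multiply in 𝔽_2[z]: (z^2 + 1)·(z^5 + z^4 + z^2 + z) = z^7 + z^6 + z^5 + z^3 + z^2 + z.
Reduce using z^6 ≡ z^4 + z^2 + z + 1 (mod z^6 + z^4 + z^2 + z + 1).
Reduced: z^4 + z^2 + z + 1.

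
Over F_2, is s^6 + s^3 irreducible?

No

Write h(s) = s^6 + s^3.
Check for roots in F_2: h(0) = 0 → root; h(1) = 0 → root.
h(0) = 0, so (s) divides h(s); h is reducible.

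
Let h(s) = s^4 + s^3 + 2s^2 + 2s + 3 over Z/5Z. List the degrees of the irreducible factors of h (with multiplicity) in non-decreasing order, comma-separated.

Roots in Z/5Z: h(0) = 3; h(1) = 4; h(2) = 4; h(3) = 0 → root; h(4) = 3.
Linear factors from roots: (s + 2).
Complete factorization: h(s) = (s + 2)·(s^3 + 4s^2 + 4s + 4).
Factor degrees with multiplicity: 1 + 3 = 4.

1, 3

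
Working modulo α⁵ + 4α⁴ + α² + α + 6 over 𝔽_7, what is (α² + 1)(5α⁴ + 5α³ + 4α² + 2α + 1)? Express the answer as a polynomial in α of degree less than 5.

6α^4 + 2α^3 + α^2 + α

Multiply in 𝔽_7[α]: (α² + 1)·(5α⁴ + 5α³ + 4α² + 2α + 1) = 5α⁶ + 5α⁵ + 2α⁴ + 5α² + 2α + 1.
Reduce using α⁵ ≡ 3α⁴ + 6α² + 6α + 1 (mod α⁵ + 4α⁴ + α² + α + 6).
Reduced: 6α⁴ + 2α³ + α² + α.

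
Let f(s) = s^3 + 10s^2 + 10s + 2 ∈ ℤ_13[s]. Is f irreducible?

Check each element of ℤ_13 for a root: f(0)=2, f(1)=10, f(2)=5, f(3)=6, f(4)=6, f(5)=11, f(6)=1, f(7)=8, f(8)=12, f(9)=6, f(10)=9, f(11)=1, f(12)=1.
No roots. A degree-3 polynomial over a field with no linear factor is irreducible.

Yes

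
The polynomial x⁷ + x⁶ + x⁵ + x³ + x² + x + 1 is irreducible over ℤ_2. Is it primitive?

Yes

Write f(x) = x⁷ + x⁶ + x⁵ + x³ + x² + x + 1.
|GF(2^7)^×| = 2^7 − 1 = 127. Prime factorization: 127 = 127.
f is primitive ⇔ x has order 127 in GF(2)[x]/(f), i.e. x^(127/q) ≠ 1 for each prime q | 127.
x^(1) mod f = x.
None equal 1, so x has full order 127; f is primitive.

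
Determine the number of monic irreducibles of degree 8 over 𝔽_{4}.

8160

Gauss's count: N_{4}(8) = (1/8) Σ_{d|8} μ(8/d)·4^d.
Divisors of 8: 1, 2, 4, 8; μ(8/d) for each: 0, 0, -1, 1.
Σ = − 4^4 + 4^8 = 65280.
N = 65280/8 = 8160.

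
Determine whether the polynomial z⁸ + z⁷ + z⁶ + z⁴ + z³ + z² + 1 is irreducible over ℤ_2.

Write g(z) = z⁸ + z⁷ + z⁶ + z⁴ + z³ + z² + 1.
Check for roots in ℤ_2: g(0) = 1; g(1) = 1.
No roots, so no linear factors.
Monic irreducibles of degree 2 over GF(2): z² + z + 1.
None of them divide g (all give nonzero remainder).
Monic irreducibles of degree 3 over GF(2): z³ + z + 1, z³ + z² + 1.
None of them divide g (all give nonzero remainder).
Monic irreducibles of degree 4 over GF(2): z⁴ + z + 1, z⁴ + z³ + 1, z⁴ + z³ + z² + z + 1.
None of them divide g (all give nonzero remainder).
No irreducible factor of degree ≤ 4 exists, so g is irreducible over GF(2).

Yes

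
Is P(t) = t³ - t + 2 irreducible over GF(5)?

Yes

Check for roots in GF(5): P(0) = 2; P(1) = 2; P(2) = 3; P(3) = 1; P(4) = 2.
No roots. A degree-3 polynomial over a field with no linear factor is irreducible.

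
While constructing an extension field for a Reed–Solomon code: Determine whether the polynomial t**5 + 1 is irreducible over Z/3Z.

No

Write g(t) = t**5 + 1.
Check for roots in Z/3Z: g(0) = 1; g(1) = 2; g(2) = 0 → root.
g(2) = 0, so (t − 2) divides g(t); g is reducible.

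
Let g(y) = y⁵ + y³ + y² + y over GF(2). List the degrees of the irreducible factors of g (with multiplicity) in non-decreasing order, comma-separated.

Roots in GF(2): g(0) = 0 → root; g(1) = 0 → root.
Linear factors from roots: (y), (y + 1).
Complete factorization: g(y) = (y)·(y + 1)·(y³ + y² + 1).
Factor degrees with multiplicity: 1 + 1 + 3 = 5.

1, 1, 3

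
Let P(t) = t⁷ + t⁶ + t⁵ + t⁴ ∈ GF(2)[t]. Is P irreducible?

No

Check for roots in GF(2): P(0) = 0 → root; P(1) = 0 → root.
P(0) = 0, so (t) divides P(t); P is reducible.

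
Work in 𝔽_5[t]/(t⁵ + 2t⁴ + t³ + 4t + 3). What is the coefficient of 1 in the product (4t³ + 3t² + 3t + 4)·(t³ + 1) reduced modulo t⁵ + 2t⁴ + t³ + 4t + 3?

4

Multiply in 𝔽_5[t]: (4t³ + 3t² + 3t + 4)·(t³ + 1) = 4t⁶ + 3t⁵ + 3t⁴ + 3t³ + 3t² + 3t + 4.
Reduce using t⁵ ≡ 3t⁴ + 4t³ + t + 2 (mod t⁵ + 2t⁴ + t³ + 4t + 3).
Reduced: 4t⁴ + 3t³ + 2t² + t + 4.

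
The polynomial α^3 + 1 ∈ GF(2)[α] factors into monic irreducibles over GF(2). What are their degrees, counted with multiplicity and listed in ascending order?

Write h(α) = α^3 + 1.
Roots in GF(2): h(0) = 1; h(1) = 0 → root.
Linear factors from roots: (α + 1).
Complete factorization: h(α) = (α + 1)·(α^2 + α + 1).
Factor degrees with multiplicity: 1 + 2 = 3.

1, 2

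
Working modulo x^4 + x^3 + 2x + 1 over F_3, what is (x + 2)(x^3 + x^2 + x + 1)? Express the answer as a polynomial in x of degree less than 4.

Multiply in F_3[x]: (x + 2)·(x^3 + x^2 + x + 1) = x^4 + 2.
Reduce using x^4 ≡ 2x^3 + x + 2 (mod x^4 + x^3 + 2x + 1).
Reduced: 2x^3 + x + 1.

2x^3 + x + 1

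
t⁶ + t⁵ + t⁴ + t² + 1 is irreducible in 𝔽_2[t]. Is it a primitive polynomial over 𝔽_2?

No

Write f(t) = t⁶ + t⁵ + t⁴ + t² + 1.
|GF(2^6)^×| = 2^6 − 1 = 63. Prime factorization: 63 = 3^2·7.
f is primitive ⇔ t has order 63 in GF(2)[t]/(f), i.e. t^(63/q) ≠ 1 for each prime q | 63.
t^(21) mod f = 1
t^(9) mod f = t³ + 1.
Since t^(21) = 1, the order of t divides 21 < 63; not primitive.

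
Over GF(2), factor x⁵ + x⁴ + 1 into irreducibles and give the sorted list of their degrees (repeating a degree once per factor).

Write g(x) = x⁵ + x⁴ + 1.
Roots in GF(2): g(0) = 1; g(1) = 1.
Complete factorization: g(x) = (x² + x + 1)·(x³ + x + 1).
Factor degrees with multiplicity: 2 + 3 = 5.

2, 3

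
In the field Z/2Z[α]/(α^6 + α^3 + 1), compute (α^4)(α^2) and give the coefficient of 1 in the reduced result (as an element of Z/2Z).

Multiply in Z/2Z[α]: (α^4)·(α^2) = α^6.
Reduce using α^6 ≡ α^3 + 1 (mod α^6 + α^3 + 1).
Reduced: α^3 + 1.

1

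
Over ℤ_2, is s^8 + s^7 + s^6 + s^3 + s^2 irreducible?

No

Write P(s) = s^8 + s^7 + s^6 + s^3 + s^2.
Check for roots in ℤ_2: P(0) = 0 → root; P(1) = 1.
P(0) = 0, so (s) divides P(s); P is reducible.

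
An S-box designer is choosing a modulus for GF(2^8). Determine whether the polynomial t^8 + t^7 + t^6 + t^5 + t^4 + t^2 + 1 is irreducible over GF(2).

Yes

Write P(t) = t^8 + t^7 + t^6 + t^5 + t^4 + t^2 + 1.
Check for roots in GF(2): P(0) = 1; P(1) = 1.
No roots, so no linear factors.
Monic irreducibles of degree 2 over GF(2): t^2 + t + 1.
None of them divide P (all give nonzero remainder).
Monic irreducibles of degree 3 over GF(2): t^3 + t + 1, t^3 + t^2 + 1.
None of them divide P (all give nonzero remainder).
Monic irreducibles of degree 4 over GF(2): t^4 + t + 1, t^4 + t^3 + 1, t^4 + t^3 + t^2 + t + 1.
None of them divide P (all give nonzero remainder).
No irreducible factor of degree ≤ 4 exists, so P is irreducible over GF(2).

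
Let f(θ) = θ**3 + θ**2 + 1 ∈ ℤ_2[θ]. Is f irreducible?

Yes

Check for roots in ℤ_2: f(0) = 1; f(1) = 1.
No roots. A degree-3 polynomial over a field with no linear factor is irreducible.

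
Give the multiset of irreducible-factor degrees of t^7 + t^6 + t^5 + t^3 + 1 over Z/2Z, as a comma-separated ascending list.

Write h(t) = t^7 + t^6 + t^5 + t^3 + 1.
Roots in Z/2Z: h(0) = 1; h(1) = 1.
Complete factorization: h(t) = (t^2 + t + 1)^2·(t^3 + t^2 + 1).
Factor degrees with multiplicity: 2 + 2 + 3 = 7.

2, 2, 3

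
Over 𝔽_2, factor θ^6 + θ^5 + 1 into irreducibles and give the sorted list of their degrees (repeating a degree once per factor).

6

Write f(θ) = θ^6 + θ^5 + 1.
Roots in 𝔽_2: f(0) = 1; f(1) = 1.
Complete factorization: f(θ) = (θ^6 + θ^5 + 1).
Factor degrees with multiplicity: 6 = 6.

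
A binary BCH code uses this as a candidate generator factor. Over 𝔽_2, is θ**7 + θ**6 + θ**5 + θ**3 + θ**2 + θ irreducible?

No

Write f(θ) = θ**7 + θ**6 + θ**5 + θ**3 + θ**2 + θ.
Check for roots in 𝔽_2: f(0) = 0 → root; f(1) = 0 → root.
f(0) = 0, so (θ) divides f(θ); f is reducible.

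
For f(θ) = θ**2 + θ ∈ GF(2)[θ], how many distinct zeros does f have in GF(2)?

Evaluate at each of the 2 elements of GF(2):
f(0) = 0 → root; f(1) = 0 → root.
Roots: {0, 1}.

2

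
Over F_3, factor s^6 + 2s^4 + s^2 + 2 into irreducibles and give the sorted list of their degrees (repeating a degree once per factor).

1, 1, 2, 2

Write h(s) = s^6 + 2s^4 + s^2 + 2.
Roots in F_3: h(0) = 2; h(1) = 0 → root; h(2) = 0 → root.
Linear factors from roots: (s + 2), (s + 1).
Complete factorization: h(s) = (s + 1)·(s + 2)·(s^2 + s + 2)·(s^2 + 2s + 2).
Factor degrees with multiplicity: 1 + 1 + 2 + 2 = 6.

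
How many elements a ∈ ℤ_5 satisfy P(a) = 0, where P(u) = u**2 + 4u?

Evaluate at each of the 5 elements of ℤ_5:
P(0) = 0 → root; P(1) = 0 → root; P(2) = 2; P(3) = 1; P(4) = 2.
Roots: {0, 1}.

2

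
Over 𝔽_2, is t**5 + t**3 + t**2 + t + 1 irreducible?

Write g(t) = t**5 + t**3 + t**2 + t + 1.
Check for roots in 𝔽_2: g(0) = 1; g(1) = 1.
No roots, so no linear factors.
Monic irreducibles of degree 2 over GF(2): t**2 + t + 1.
None of them divide g (all give nonzero remainder).
No irreducible factor of degree ≤ 2 exists, so g is irreducible over GF(2).

Yes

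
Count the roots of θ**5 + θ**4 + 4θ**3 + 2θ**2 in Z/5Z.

Write P(θ) = θ**5 + θ**4 + 4θ**3 + 2θ**2.
Evaluate at each of the 5 elements of Z/5Z:
P(0) = 0 → root; P(1) = 3; P(2) = 3; P(3) = 0 → root; P(4) = 3.
Roots: {0, 3}.

2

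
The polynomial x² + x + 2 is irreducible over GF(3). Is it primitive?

Write f(x) = x² + x + 2.
|GF(3^2)^×| = 3^2 − 1 = 8. Prime factorization: 8 = 2^3.
f is primitive ⇔ x has order 8 in GF(3)[x]/(f), i.e. x^(8/q) ≠ 1 for each prime q | 8.
x^(4) mod f = 2.
None equal 1, so x has full order 8; f is primitive.

Yes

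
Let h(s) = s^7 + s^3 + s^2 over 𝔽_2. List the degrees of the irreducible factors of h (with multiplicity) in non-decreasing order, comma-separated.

Roots in 𝔽_2: h(0) = 0 → root; h(1) = 1.
Linear factors from roots: (s).
Complete factorization: h(s) = (s)^2·(s^2 + s + 1)·(s^3 + s^2 + 1).
Factor degrees with multiplicity: 1 + 1 + 2 + 3 = 7.

1, 1, 2, 3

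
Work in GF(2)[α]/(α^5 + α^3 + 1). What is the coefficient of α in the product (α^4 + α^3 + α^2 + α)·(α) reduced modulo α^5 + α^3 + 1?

0

Multiply in GF(2)[α]: (α^4 + α^3 + α^2 + α)·(α) = α^5 + α^4 + α^3 + α^2.
Reduce using α^5 ≡ α^3 + 1 (mod α^5 + α^3 + 1).
Reduced: α^4 + α^2 + 1.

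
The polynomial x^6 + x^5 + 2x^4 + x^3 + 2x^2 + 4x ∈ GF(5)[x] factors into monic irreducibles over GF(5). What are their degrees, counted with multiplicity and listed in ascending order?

1, 2, 3

Write h(x) = x^6 + x^5 + 2x^4 + x^3 + 2x^2 + 4x.
Roots in GF(5): h(0) = 0 → root; h(1) = 1; h(2) = 2; h(3) = 1; h(4) = 4.
Linear factors from roots: (x).
Complete factorization: h(x) = (x)·(x^2 + 3)·(x^3 + x^2 + 4x + 3).
Factor degrees with multiplicity: 1 + 2 + 3 = 6.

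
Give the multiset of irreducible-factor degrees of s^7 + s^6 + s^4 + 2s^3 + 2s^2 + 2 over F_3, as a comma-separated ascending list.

1, 1, 1, 2, 2

Write f(s) = s^7 + s^6 + s^4 + 2s^3 + 2s^2 + 2.
Roots in F_3: f(0) = 2; f(1) = 0 → root; f(2) = 0 → root.
Linear factors from roots: (s + 2), (s + 1).
Complete factorization: f(s) = (s + 1)·(s + 2)^2·(s^2 + 1)·(s^2 + 2s + 2).
Factor degrees with multiplicity: 1 + 1 + 1 + 2 + 2 = 7.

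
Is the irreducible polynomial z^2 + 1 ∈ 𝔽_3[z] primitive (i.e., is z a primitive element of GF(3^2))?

Write f(z) = z^2 + 1.
|GF(3^2)^×| = 3^2 − 1 = 8. Prime factorization: 8 = 2^3.
f is primitive ⇔ z has order 8 in GF(3)[z]/(f), i.e. z^(8/q) ≠ 1 for each prime q | 8.
z^(4) mod f = 1
Since z^(4) = 1, the order of z divides 4 < 8; not primitive.

No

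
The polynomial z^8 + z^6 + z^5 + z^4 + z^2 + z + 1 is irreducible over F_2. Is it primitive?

No

Write f(z) = z^8 + z^6 + z^5 + z^4 + z^2 + z + 1.
|GF(2^8)^×| = 2^8 − 1 = 255. Prime factorization: 255 = 3·5·17.
f is primitive ⇔ z has order 255 in GF(2)[z]/(f), i.e. z^(255/q) ≠ 1 for each prime q | 255.
z^(85) mod f = 1
z^(51) mod f = z^6 + z^4 + z^3 + z^2 + z.
z^(15) mod f = z^7 + z^6 + z^5 + z^4 + z^3 + z^2 + z.
Since z^(85) = 1, the order of z divides 85 < 255; not primitive.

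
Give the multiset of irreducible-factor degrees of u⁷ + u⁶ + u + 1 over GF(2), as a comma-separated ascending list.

1, 1, 1, 2, 2

Write h(u) = u⁷ + u⁶ + u + 1.
Roots in GF(2): h(0) = 1; h(1) = 0 → root.
Linear factors from roots: (u + 1).
Complete factorization: h(u) = (u + 1)^3·(u² + u + 1)^2.
Factor degrees with multiplicity: 1 + 1 + 1 + 2 + 2 = 7.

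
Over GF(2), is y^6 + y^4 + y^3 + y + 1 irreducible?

Yes

Write m(y) = y^6 + y^4 + y^3 + y + 1.
Check for roots in GF(2): m(0) = 1; m(1) = 1.
No roots, so no linear factors.
Monic irreducibles of degree 2 over GF(2): y^2 + y + 1.
None of them divide m (all give nonzero remainder).
Monic irreducibles of degree 3 over GF(2): y^3 + y + 1, y^3 + y^2 + 1.
None of them divide m (all give nonzero remainder).
No irreducible factor of degree ≤ 3 exists, so m is irreducible over GF(2).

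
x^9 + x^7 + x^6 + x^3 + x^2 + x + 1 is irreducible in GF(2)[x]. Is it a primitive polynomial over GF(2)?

Write f(x) = x^9 + x^7 + x^6 + x^3 + x^2 + x + 1.
|GF(2^9)^×| = 2^9 − 1 = 511. Prime factorization: 511 = 7·73.
f is primitive ⇔ x has order 511 in GF(2)[x]/(f), i.e. x^(511/q) ≠ 1 for each prime q | 511.
x^(73) mod f = x^8 + x^7 + x^5 + x^4 + x^3 + x^2 + 1.
x^(7) mod f = x^7.
None equal 1, so x has full order 511; f is primitive.

Yes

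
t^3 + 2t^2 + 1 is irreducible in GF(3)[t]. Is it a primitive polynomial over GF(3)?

Yes

Write f(t) = t^3 + 2t^2 + 1.
|GF(3^3)^×| = 3^3 − 1 = 26. Prime factorization: 26 = 2·13.
f is primitive ⇔ t has order 26 in GF(3)[t]/(f), i.e. t^(26/q) ≠ 1 for each prime q | 26.
t^(13) mod f = 2.
t^(2) mod f = t^2.
None equal 1, so t has full order 26; f is primitive.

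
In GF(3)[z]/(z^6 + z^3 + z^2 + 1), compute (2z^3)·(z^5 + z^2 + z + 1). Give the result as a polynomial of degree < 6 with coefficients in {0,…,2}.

2z^3 + z^2

Multiply in GF(3)[z]: (2z^3)·(z^5 + z^2 + z + 1) = 2z^8 + 2z^5 + 2z^4 + 2z^3.
Reduce using z^6 ≡ 2z^3 + 2z^2 + 2 (mod z^6 + z^3 + z^2 + 1).
Reduced: 2z^3 + z^2.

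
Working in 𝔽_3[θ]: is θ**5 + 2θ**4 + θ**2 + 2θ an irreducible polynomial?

Write P(θ) = θ**5 + 2θ**4 + θ**2 + 2θ.
Check for roots in 𝔽_3: P(0) = 0 → root; P(1) = 0 → root; P(2) = 0 → root.
P(0) = 0, so (θ) divides P(θ); P is reducible.

No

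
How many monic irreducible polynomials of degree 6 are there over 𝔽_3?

116

Gauss's count: N_{3}(6) = (1/6) Σ_{d|6} μ(6/d)·3^d.
Divisors of 6: 1, 2, 3, 6; μ(6/d) for each: 1, -1, -1, 1.
Σ = 3^1 − 3^2 − 3^3 + 3^6 = 696.
N = 696/6 = 116.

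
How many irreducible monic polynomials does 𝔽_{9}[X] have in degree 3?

240

x^(9^3) − x is the product of all monic irreducibles of degree dividing 3; Möbius inversion gives N = (1/3) Σ μ(3/d)·9^d.
Divisors of 3: 1, 3; μ(3/d) for each: -1, 1.
Σ = − 9^1 + 9^3 = 720.
N = 720/3 = 240.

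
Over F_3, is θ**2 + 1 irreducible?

Write m(θ) = θ**2 + 1.
Check for roots in F_3: m(0) = 1; m(1) = 2; m(2) = 2.
No roots. A degree-2 polynomial over a field with no linear factor is irreducible.

Yes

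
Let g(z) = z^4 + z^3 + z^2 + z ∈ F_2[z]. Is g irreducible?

Check for roots in F_2: g(0) = 0 → root; g(1) = 0 → root.
g(0) = 0, so (z) divides g(z); g is reducible.

No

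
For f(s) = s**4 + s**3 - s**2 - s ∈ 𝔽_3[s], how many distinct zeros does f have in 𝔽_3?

3

Evaluate at each of the 3 elements of 𝔽_3:
f(0) = 0 → root; f(1) = 0 → root; f(2) = 0 → root.
Roots: {0, 1, 2}.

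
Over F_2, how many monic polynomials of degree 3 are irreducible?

Gauss's count: N_{2}(3) = (1/3) Σ_{d|3} μ(3/d)·2^d.
Divisors of 3: 1, 3; μ(3/d) for each: -1, 1.
Σ = − 2^1 + 2^3 = 6.
N = 6/3 = 2.

2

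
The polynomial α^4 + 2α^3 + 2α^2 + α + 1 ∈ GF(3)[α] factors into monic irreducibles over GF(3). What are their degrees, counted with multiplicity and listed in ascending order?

2, 2

Write h(α) = α^4 + 2α^3 + 2α^2 + α + 1.
Roots in GF(3): h(0) = 1; h(1) = 1; h(2) = 1.
Complete factorization: h(α) = (α^2 + α + 2)^2.
Factor degrees with multiplicity: 2 + 2 = 4.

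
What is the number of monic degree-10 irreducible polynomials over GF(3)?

5880

x^(3^10) − x is the product of all monic irreducibles of degree dividing 10; Möbius inversion gives N = (1/10) Σ μ(10/d)·3^d.
Divisors of 10: 1, 2, 5, 10; μ(10/d) for each: 1, -1, -1, 1.
Σ = 3^1 − 3^2 − 3^5 + 3^10 = 58800.
N = 58800/10 = 5880.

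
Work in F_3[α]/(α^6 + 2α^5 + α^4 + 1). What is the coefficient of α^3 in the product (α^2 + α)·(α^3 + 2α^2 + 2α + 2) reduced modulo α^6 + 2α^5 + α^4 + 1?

Multiply in F_3[α]: (α^2 + α)·(α^3 + 2α^2 + 2α + 2) = α^5 + α^3 + α^2 + 2α.
Reduced: α^5 + α^3 + α^2 + 2α.

1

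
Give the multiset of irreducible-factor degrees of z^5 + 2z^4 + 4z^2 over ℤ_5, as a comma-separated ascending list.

1, 1, 1, 1, 1

Write h(z) = z^5 + 2z^4 + 4z^2.
Roots in ℤ_5: h(0) = 0 → root; h(1) = 2; h(2) = 0 → root; h(3) = 1; h(4) = 0 → root.
Linear factors from roots: (z), (z + 3), (z + 1).
Complete factorization: h(z) = (z + 1)·(z)^2·(z + 3)^2.
Factor degrees with multiplicity: 1 + 1 + 1 + 1 + 1 = 5.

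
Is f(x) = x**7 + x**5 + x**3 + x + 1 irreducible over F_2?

Check for roots in F_2: f(0) = 1; f(1) = 1.
No roots, so no linear factors.
Monic irreducibles of degree 2 over GF(2): x**2 + x + 1.
None of them divide f (all give nonzero remainder).
Monic irreducibles of degree 3 over GF(2): x**3 + x + 1, x**3 + x**2 + 1.
None of them divide f (all give nonzero remainder).
No irreducible factor of degree ≤ 3 exists, so f is irreducible over GF(2).

Yes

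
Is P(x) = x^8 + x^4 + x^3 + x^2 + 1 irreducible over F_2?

Yes

Check for roots in F_2: P(0) = 1; P(1) = 1.
No roots, so no linear factors.
Monic irreducibles of degree 2 over GF(2): x^2 + x + 1.
None of them divide P (all give nonzero remainder).
Monic irreducibles of degree 3 over GF(2): x^3 + x + 1, x^3 + x^2 + 1.
None of them divide P (all give nonzero remainder).
Monic irreducibles of degree 4 over GF(2): x^4 + x + 1, x^4 + x^3 + 1, x^4 + x^3 + x^2 + x + 1.
None of them divide P (all give nonzero remainder).
No irreducible factor of degree ≤ 4 exists, so P is irreducible over GF(2).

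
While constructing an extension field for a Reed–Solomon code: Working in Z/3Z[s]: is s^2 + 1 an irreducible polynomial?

Write P(s) = s^2 + 1.
Check for roots in Z/3Z: P(0) = 1; P(1) = 2; P(2) = 2.
No roots. A degree-2 polynomial over a field with no linear factor is irreducible.

Yes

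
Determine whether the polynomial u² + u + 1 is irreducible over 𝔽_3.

No

Write P(u) = u² + u + 1.
Check for roots in 𝔽_3: P(0) = 1; P(1) = 0 → root; P(2) = 1.
P(1) = 0, so (u − 1) divides P(u); P is reducible.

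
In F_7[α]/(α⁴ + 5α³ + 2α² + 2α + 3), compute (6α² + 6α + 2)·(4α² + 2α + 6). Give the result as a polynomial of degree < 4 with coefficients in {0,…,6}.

α^2 + 6α + 3

Multiply in F_7[α]: (6α² + 6α + 2)·(4α² + 2α + 6) = 3α⁴ + α³ + 5α + 5.
Reduce using α⁴ ≡ 2α³ + 5α² + 5α + 4 (mod α⁴ + 5α³ + 2α² + 2α + 3).
Reduced: α² + 6α + 3.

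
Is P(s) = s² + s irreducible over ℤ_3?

No

Check for roots in ℤ_3: P(0) = 0 → root; P(1) = 2; P(2) = 0 → root.
P(0) = 0, so (s) divides P(s); P is reducible.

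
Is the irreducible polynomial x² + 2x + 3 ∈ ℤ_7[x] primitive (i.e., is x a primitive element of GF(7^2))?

Write f(x) = x² + 2x + 3.
|GF(7^2)^×| = 7^2 − 1 = 48. Prime factorization: 48 = 2^4·3.
f is primitive ⇔ x has order 48 in GF(7)[x]/(f), i.e. x^(48/q) ≠ 1 for each prime q | 48.
x^(24) mod f = 6.
x^(16) mod f = 2.
None equal 1, so x has full order 48; f is primitive.

Yes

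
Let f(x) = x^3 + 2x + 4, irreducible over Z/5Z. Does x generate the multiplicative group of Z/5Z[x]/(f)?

No

|GF(5^3)^×| = 5^3 − 1 = 124. Prime factorization: 124 = 2^2·31.
f is primitive ⇔ x has order 124 in GF(5)[x]/(f), i.e. x^(124/q) ≠ 1 for each prime q | 124.
x^(62) mod f = 1
x^(4) mod f = 3x^2 + x.
Since x^(62) = 1, the order of x divides 62 < 124; not primitive.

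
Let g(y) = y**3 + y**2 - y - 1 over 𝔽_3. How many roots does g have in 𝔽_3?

Evaluate at each of the 3 elements of 𝔽_3:
g(0) = 2; g(1) = 0 → root; g(2) = 0 → root.
Roots: {1, 2}.

2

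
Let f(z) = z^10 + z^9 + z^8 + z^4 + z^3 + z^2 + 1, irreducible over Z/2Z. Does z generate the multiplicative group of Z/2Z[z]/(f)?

Yes

|GF(2^10)^×| = 2^10 − 1 = 1023. Prime factorization: 1023 = 3·11·31.
f is primitive ⇔ z has order 1023 in GF(2)[z]/(f), i.e. z^(1023/q) ≠ 1 for each prime q | 1023.
z^(341) mod f = z^8 + z^6 + z^5 + z^3 + z.
z^(93) mod f = z^8 + z^5 + z^2 + 1.
z^(33) mod f = z^2 + z.
None equal 1, so z has full order 1023; f is primitive.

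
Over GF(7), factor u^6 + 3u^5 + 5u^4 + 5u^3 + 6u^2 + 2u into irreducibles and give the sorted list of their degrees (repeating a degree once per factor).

Write f(u) = u^6 + 3u^5 + 5u^4 + 5u^3 + 6u^2 + 2u.
Linear factors from roots: (u), (u + 5), (u + 4), (u + 2).
Complete factorization: f(u) = (u)·(u + 2)·(u + 4)·(u + 5)·(u^2 + 6u + 6).
Factor degrees with multiplicity: 1 + 1 + 1 + 1 + 2 = 6.

1, 1, 1, 1, 2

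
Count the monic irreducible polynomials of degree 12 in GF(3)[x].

Gauss's count: N_{3}(12) = (1/12) Σ_{d|12} μ(12/d)·3^d.
Divisors of 12: 1, 2, 3, 4, 6, 12; μ(12/d) for each: 0, 1, 0, -1, -1, 1.
Σ = 3^2 − 3^4 − 3^6 + 3^12 = 530640.
N = 530640/12 = 44220.

44220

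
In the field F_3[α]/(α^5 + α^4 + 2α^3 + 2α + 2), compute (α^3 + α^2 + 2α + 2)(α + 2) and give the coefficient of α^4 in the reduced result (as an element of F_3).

1

Multiply in F_3[α]: (α^3 + α^2 + 2α + 2)·(α + 2) = α^4 + α^2 + 1.
Reduced: α^4 + α^2 + 1.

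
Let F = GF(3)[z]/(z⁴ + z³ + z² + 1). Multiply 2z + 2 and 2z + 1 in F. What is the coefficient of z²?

1

Multiply in GF(3)[z]: (2z + 2)·(2z + 1) = z² + 2.
Reduced: z² + 2.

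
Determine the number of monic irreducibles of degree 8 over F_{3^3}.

Gauss's count: N_{27}(8) = (1/8) Σ_{d|8} μ(8/d)·27^d.
Divisors of 8: 1, 2, 4, 8; μ(8/d) for each: 0, 0, -1, 1.
Σ = − 27^4 + 27^8 = 282429005040.
N = 282429005040/8 = 35303625630.

35303625630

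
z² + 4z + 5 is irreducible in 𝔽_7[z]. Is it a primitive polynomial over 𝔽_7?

Yes

Write f(z) = z² + 4z + 5.
|GF(7^2)^×| = 7^2 − 1 = 48. Prime factorization: 48 = 2^4·3.
f is primitive ⇔ z has order 48 in GF(7)[z]/(f), i.e. z^(48/q) ≠ 1 for each prime q | 48.
z^(24) mod f = 6.
z^(16) mod f = 4.
None equal 1, so z has full order 48; f is primitive.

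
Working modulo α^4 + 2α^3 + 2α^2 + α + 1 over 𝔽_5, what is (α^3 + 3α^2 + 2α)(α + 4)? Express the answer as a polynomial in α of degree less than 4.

2α^2 + 2α + 4

Multiply in 𝔽_5[α]: (α^3 + 3α^2 + 2α)·(α + 4) = α^4 + 2α^3 + 4α^2 + 3α.
Reduce using α^4 ≡ 3α^3 + 3α^2 + 4α + 4 (mod α^4 + 2α^3 + 2α^2 + α + 1).
Reduced: 2α^2 + 2α + 4.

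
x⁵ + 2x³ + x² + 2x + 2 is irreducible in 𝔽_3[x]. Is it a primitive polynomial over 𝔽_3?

No

Write f(x) = x⁵ + 2x³ + x² + 2x + 2.
|GF(3^5)^×| = 3^5 − 1 = 242. Prime factorization: 242 = 2·11^2.
f is primitive ⇔ x has order 242 in GF(3)[x]/(f), i.e. x^(242/q) ≠ 1 for each prime q | 242.
x^(121) mod f = 1
x^(22) mod f = 1
Since x^(121) = 1, the order of x divides 121 < 242; not primitive.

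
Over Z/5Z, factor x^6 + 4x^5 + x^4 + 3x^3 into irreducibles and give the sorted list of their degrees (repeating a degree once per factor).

1, 1, 1, 1, 2

Write f(x) = x^6 + 4x^5 + x^4 + 3x^3.
Roots in Z/5Z: f(0) = 0 → root; f(1) = 4; f(2) = 2; f(3) = 3; f(4) = 0 → root.
Linear factors from roots: (x), (x + 1).
Complete factorization: f(x) = (x + 1)·(x)^3·(x^2 + 3x + 3).
Factor degrees with multiplicity: 1 + 1 + 1 + 1 + 2 = 6.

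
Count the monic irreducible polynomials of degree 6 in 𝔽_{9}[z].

88440

Gauss's count: N_{9}(6) = (1/6) Σ_{d|6} μ(6/d)·9^d.
Divisors of 6: 1, 2, 3, 6; μ(6/d) for each: 1, -1, -1, 1.
Σ = 9^1 − 9^2 − 9^3 + 9^6 = 530640.
N = 530640/6 = 88440.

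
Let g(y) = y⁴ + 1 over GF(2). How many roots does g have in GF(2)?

1

Evaluate at each of the 2 elements of GF(2):
g(0) = 1; g(1) = 0 → root.
Roots: {1}.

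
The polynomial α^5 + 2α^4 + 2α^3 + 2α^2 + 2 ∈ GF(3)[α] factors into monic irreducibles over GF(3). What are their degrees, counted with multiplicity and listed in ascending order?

Write g(α) = α^5 + 2α^4 + 2α^3 + 2α^2 + 2.
Roots in GF(3): g(0) = 2; g(1) = 0 → root; g(2) = 0 → root.
Linear factors from roots: (α + 2), (α + 1).
Complete factorization: g(α) = (α + 1)·(α + 2)·(α^3 + 2α^2 + 1).
Factor degrees with multiplicity: 1 + 1 + 3 = 5.

1, 1, 3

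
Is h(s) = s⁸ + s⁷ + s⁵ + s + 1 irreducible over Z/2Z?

Check for roots in Z/2Z: h(0) = 1; h(1) = 1.
No roots, so no linear factors.
Monic irreducibles of degree 2 over GF(2): s² + s + 1.
None of them divide h (all give nonzero remainder).
Monic irreducibles of degree 3 over GF(2): s³ + s + 1, s³ + s² + 1.
None of them divide h (all give nonzero remainder).
Monic irreducibles of degree 4 over GF(2): s⁴ + s + 1, s⁴ + s³ + 1, s⁴ + s³ + s² + s + 1.
None of them divide h (all give nonzero remainder).
No irreducible factor of degree ≤ 4 exists, so h is irreducible over GF(2).

Yes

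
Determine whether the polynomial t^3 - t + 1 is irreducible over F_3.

Write g(t) = t^3 - t + 1.
Check for roots in F_3: g(0) = 1; g(1) = 1; g(2) = 1.
No roots. A degree-3 polynomial over a field with no linear factor is irreducible.

Yes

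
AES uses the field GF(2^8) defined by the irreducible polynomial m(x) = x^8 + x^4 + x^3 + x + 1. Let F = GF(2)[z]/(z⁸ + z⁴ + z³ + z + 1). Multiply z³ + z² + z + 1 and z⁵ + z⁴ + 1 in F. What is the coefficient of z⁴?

0

Multiply in GF(2)[z]: (z³ + z² + z + 1)·(z⁵ + z⁴ + 1) = z⁸ + z⁴ + z³ + z² + z + 1.
Reduce using z⁸ ≡ z⁴ + z³ + z + 1 (mod z⁸ + z⁴ + z³ + z + 1).
Reduced: z².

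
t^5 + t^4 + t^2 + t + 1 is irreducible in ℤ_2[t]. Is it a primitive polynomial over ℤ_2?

Write f(t) = t^5 + t^4 + t^2 + t + 1.
|GF(2^5)^×| = 2^5 − 1 = 31. Prime factorization: 31 = 31.
f is primitive ⇔ t has order 31 in GF(2)[t]/(f), i.e. t^(31/q) ≠ 1 for each prime q | 31.
t^(1) mod f = t.
None equal 1, so t has full order 31; f is primitive.

Yes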